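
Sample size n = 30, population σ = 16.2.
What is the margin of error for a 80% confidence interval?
Margin of error = 3.79

Margin of error = z* · σ/√n
= 1.282 · 16.2/√30
= 1.282 · 16.2/5.4772
= 3.79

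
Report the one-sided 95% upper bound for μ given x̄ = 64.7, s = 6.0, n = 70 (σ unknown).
μ ≤ 65.90

Upper bound (one-sided):
t* = 1.667 (one-sided for 95%)
Upper bound = x̄ + t* · s/√n = 64.7 + 1.667 · 6.0/√70 = 65.90

We are 95% confident that μ ≤ 65.90.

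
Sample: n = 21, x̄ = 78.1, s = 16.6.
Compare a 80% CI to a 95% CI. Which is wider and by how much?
95% CI is wider by 5.51

df = 20
80% CI: t* = 1.325, (73.30, 82.90), width = 2 · t* · s/√n = 9.60
95% CI: t* = 2.086, (70.54, 85.66), width = 2 · t* · s/√n = 15.11

The 95% CI is wider by 15.11 - 9.60 = 5.51.
Higher confidence requires a wider interval.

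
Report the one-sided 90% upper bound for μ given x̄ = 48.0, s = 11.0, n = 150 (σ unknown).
μ ≤ 49.16

Upper bound (one-sided):
t* = 1.287 (one-sided for 90%)
Upper bound = x̄ + t* · s/√n = 48.0 + 1.287 · 11.0/√150 = 49.16

We are 90% confident that μ ≤ 49.16.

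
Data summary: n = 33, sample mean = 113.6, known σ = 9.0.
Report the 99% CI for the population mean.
(109.56, 117.64)

z-interval (σ known):
z* = 2.576 for 99% confidence

Margin of error = z* · σ/√n = 2.576 · 9.0/√33 = 4.04

CI: (113.6 - 4.04, 113.6 + 4.04) = (109.56, 117.64)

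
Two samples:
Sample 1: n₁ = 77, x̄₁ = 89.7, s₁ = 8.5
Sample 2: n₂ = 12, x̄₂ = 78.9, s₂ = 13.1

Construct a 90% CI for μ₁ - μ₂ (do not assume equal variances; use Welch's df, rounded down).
(3.84, 17.76)

Difference: x̄₁ - x̄₂ = 10.80
SE = √(s₁²/n₁ + s₂²/n₂) = √(8.5²/77 + 13.1²/12) = 3.9037
df = 12.48 → 12 (Welch–Satterthwaite, rounded down)
t* = 1.782

CI: 10.80 ± 1.782 · 3.9037 = 10.80 ± 6.96 = (3.84, 17.76)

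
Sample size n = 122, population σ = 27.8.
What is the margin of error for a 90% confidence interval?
Margin of error = 4.14

Margin of error = z* · σ/√n
= 1.645 · 27.8/√122
= 1.645 · 27.8/11.0454
= 4.14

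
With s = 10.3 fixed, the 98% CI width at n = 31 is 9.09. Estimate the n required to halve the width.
n ≈ 124

CI width ∝ 1/√n
To reduce width by factor 2, need √n to grow by 2 → need 2² = 4 times as many samples.

Current: n = 31, width = 9.09
New: n = 124, width ≈ 4.36

Width reduced by factor of 9.09/4.36 = 2.08.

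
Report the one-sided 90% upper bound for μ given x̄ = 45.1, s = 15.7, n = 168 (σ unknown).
μ ≤ 46.66

Upper bound (one-sided):
t* = 1.287 (one-sided for 90%)
Upper bound = x̄ + t* · s/√n = 45.1 + 1.287 · 15.7/√168 = 46.66

We are 90% confident that μ ≤ 46.66.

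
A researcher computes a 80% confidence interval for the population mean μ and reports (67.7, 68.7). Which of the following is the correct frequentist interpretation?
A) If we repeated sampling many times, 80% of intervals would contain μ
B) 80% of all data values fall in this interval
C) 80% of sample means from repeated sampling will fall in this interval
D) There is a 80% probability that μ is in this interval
A

A) Correct — this is the frequentist long-run coverage interpretation.
B) Wrong — a CI is about the parameter μ, not individual data values.
C) Wrong — coverage applies to intervals containing μ, not to future x̄ values.
D) Wrong — μ is fixed; the randomness lives in the interval, not in μ.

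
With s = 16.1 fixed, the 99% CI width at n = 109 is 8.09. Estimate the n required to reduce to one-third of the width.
n ≈ 981

CI width ∝ 1/√n
To reduce width by factor 3, need √n to grow by 3 → need 3² = 9 times as many samples.

Current: n = 109, width = 8.09
New: n = 981, width ≈ 2.65

Width reduced by factor of 8.09/2.65 = 3.05.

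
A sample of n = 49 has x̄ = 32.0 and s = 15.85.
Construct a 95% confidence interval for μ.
(27.45, 36.55)

t-interval (σ unknown):
df = n - 1 = 48
t* = 2.011 for 95% confidence

Margin of error = t* · s/√n = 2.011 · 15.85/√49 = 4.55

CI: (27.45, 36.55)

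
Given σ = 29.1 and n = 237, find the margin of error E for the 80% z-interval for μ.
Margin of error = 2.42

Margin of error = z* · σ/√n
= 1.282 · 29.1/√237
= 1.282 · 29.1/15.3948
= 2.42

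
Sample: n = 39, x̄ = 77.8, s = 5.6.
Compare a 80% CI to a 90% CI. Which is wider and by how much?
90% CI is wider by 0.68

df = 38
80% CI: t* = 1.304, (76.63, 78.97), width = 2 · t* · s/√n = 2.34
90% CI: t* = 1.686, (76.29, 79.31), width = 2 · t* · s/√n = 3.02

The 90% CI is wider by 3.02 - 2.34 = 0.68.
Higher confidence requires a wider interval.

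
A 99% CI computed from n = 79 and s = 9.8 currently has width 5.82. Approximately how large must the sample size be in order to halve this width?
n ≈ 316

CI width ∝ 1/√n
To reduce width by factor 2, need √n to grow by 2 → need 2² = 4 times as many samples.

Current: n = 79, width = 5.82
New: n = 316, width ≈ 2.86

Width reduced by factor of 5.82/2.86 = 2.03.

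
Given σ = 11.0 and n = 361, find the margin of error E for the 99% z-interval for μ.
Margin of error = 1.49

Margin of error = z* · σ/√n
= 2.576 · 11.0/√361
= 2.576 · 11.0/19.0000
= 1.49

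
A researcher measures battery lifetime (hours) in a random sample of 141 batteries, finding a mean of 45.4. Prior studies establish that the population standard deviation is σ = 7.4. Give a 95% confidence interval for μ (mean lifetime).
(44.18, 46.62)

z-interval (σ known):
z* = 1.960 for 95% confidence

Margin of error = z* · σ/√n = 1.960 · 7.4/√141 = 1.22

CI: (45.4 - 1.22, 45.4 + 1.22) = (44.18, 46.62)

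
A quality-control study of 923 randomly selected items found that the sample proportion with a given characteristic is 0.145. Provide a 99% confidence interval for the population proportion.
(0.115, 0.175)

Proportion CI:
SE = √(p̂(1-p̂)/n) = √(0.145 · 0.855 / 923) = 0.01159

z* = 2.576
Margin = z* · SE = 2.576 · 0.01159 = 0.0299

CI: 0.145 ± 0.0299 = (0.115, 0.175)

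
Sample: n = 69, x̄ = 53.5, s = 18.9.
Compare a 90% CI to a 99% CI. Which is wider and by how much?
99% CI is wider by 4.47

df = 68
90% CI: t* = 1.668, (49.70, 57.30), width = 2 · t* · s/√n = 7.59
99% CI: t* = 2.650, (47.47, 59.53), width = 2 · t* · s/√n = 12.06

The 99% CI is wider by 12.06 - 7.59 = 4.47.
Higher confidence requires a wider interval.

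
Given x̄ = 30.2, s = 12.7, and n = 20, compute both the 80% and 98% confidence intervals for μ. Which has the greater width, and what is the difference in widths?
98% CI is wider by 6.88

df = 19
80% CI: t* = 1.328, (26.43, 33.97), width = 2 · t* · s/√n = 7.54
98% CI: t* = 2.539, (22.99, 37.41), width = 2 · t* · s/√n = 14.42

The 98% CI is wider by 14.42 - 7.54 = 6.88.
Higher confidence requires a wider interval.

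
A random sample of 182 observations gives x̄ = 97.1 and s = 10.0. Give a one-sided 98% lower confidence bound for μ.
μ ≥ 95.57

Lower bound (one-sided):
t* = 2.069 (one-sided for 98%)
Lower bound = x̄ - t* · s/√n = 97.1 - 2.069 · 10.0/√182 = 95.57

We are 98% confident that μ ≥ 95.57.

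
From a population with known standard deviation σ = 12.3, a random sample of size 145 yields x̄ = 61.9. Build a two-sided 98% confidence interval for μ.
(59.52, 64.28)

z-interval (σ known):
z* = 2.326 for 98% confidence

Margin of error = z* · σ/√n = 2.326 · 12.3/√145 = 2.38

CI: (61.9 - 2.38, 61.9 + 2.38) = (59.52, 64.28)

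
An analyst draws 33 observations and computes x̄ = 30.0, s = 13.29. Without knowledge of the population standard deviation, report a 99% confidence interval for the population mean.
(23.67, 36.33)

t-interval (σ unknown):
df = n - 1 = 32
t* = 2.738 for 99% confidence

Margin of error = t* · s/√n = 2.738 · 13.29/√33 = 6.33

CI: (23.67, 36.33)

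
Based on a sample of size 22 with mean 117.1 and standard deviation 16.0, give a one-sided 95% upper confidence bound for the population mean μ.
μ ≤ 122.97

Upper bound (one-sided):
t* = 1.721 (one-sided for 95%)
Upper bound = x̄ + t* · s/√n = 117.1 + 1.721 · 16.0/√22 = 122.97

We are 95% confident that μ ≤ 122.97.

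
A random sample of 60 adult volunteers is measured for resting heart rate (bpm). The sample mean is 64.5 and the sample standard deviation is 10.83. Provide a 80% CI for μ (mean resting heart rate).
(62.69, 66.31)

t-interval (σ unknown):
df = n - 1 = 59
t* = 1.296 for 80% confidence

Margin of error = t* · s/√n = 1.296 · 10.83/√60 = 1.81

CI: (62.69, 66.31)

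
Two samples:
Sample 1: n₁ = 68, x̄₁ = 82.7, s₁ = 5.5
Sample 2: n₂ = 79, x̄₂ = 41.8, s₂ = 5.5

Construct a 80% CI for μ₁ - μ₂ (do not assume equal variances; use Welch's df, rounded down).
(39.73, 42.07)

Difference: x̄₁ - x̄₂ = 40.90
SE = √(s₁²/n₁ + s₂²/n₂) = √(5.5²/68 + 5.5²/79) = 0.9098
df = 141.76 → 141 (Welch–Satterthwaite, rounded down)
t* = 1.288

CI: 40.90 ± 1.288 · 0.9098 = 40.90 ± 1.17 = (39.73, 42.07)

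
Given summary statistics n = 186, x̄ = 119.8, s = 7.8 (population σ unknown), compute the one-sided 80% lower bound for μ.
μ ≥ 119.32

Lower bound (one-sided):
t* = 0.844 (one-sided for 80%)
Lower bound = x̄ - t* · s/√n = 119.8 - 0.844 · 7.8/√186 = 119.32

We are 80% confident that μ ≥ 119.32.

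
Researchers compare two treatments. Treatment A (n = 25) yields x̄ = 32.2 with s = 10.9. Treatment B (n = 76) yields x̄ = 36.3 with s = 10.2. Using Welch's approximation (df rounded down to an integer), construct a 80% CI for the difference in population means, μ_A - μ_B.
(-7.33, -0.87)

Difference: x̄₁ - x̄₂ = -4.10
SE = √(s₁²/n₁ + s₂²/n₂) = √(10.9²/25 + 10.2²/76) = 2.4741
df = 38.79 → 38 (Welch–Satterthwaite, rounded down)
t* = 1.304

CI: -4.10 ± 1.304 · 2.4741 = -4.10 ± 3.23 = (-7.33, -0.87)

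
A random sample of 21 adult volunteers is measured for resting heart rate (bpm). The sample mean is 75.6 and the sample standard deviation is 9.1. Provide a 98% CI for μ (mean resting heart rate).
(70.58, 80.62)

t-interval (σ unknown):
df = n - 1 = 20
t* = 2.528 for 98% confidence

Margin of error = t* · s/√n = 2.528 · 9.1/√21 = 5.02

CI: (70.58, 80.62)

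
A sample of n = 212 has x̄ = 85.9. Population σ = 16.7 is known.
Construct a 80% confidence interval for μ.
(84.43, 87.37)

z-interval (σ known):
z* = 1.282 for 80% confidence

Margin of error = z* · σ/√n = 1.282 · 16.7/√212 = 1.47

CI: (85.9 - 1.47, 85.9 + 1.47) = (84.43, 87.37)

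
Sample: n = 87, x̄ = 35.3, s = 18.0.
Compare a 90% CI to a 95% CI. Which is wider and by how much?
95% CI is wider by 1.25

df = 86
90% CI: t* = 1.663, (32.09, 38.51), width = 2 · t* · s/√n = 6.42
95% CI: t* = 1.988, (31.46, 39.14), width = 2 · t* · s/√n = 7.67

The 95% CI is wider by 7.67 - 6.42 = 1.25.
Higher confidence requires a wider interval.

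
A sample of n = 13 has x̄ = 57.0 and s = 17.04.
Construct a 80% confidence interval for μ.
(50.59, 63.41)

t-interval (σ unknown):
df = n - 1 = 12
t* = 1.356 for 80% confidence

Margin of error = t* · s/√n = 1.356 · 17.04/√13 = 6.41

CI: (50.59, 63.41)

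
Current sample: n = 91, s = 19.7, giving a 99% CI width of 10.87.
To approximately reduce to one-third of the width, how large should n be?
n ≈ 819

CI width ∝ 1/√n
To reduce width by factor 3, need √n to grow by 3 → need 3² = 9 times as many samples.

Current: n = 91, width = 10.87
New: n = 819, width ≈ 3.55

Width reduced by factor of 10.87/3.55 = 3.06.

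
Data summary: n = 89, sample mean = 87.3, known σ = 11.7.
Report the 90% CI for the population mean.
(85.26, 89.34)

z-interval (σ known):
z* = 1.645 for 90% confidence

Margin of error = z* · σ/√n = 1.645 · 11.7/√89 = 2.04

CI: (87.3 - 2.04, 87.3 + 2.04) = (85.26, 89.34)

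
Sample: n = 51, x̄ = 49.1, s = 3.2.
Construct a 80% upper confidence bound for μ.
μ ≤ 49.48

Upper bound (one-sided):
t* = 0.849 (one-sided for 80%)
Upper bound = x̄ + t* · s/√n = 49.1 + 0.849 · 3.2/√51 = 49.48

We are 80% confident that μ ≤ 49.48.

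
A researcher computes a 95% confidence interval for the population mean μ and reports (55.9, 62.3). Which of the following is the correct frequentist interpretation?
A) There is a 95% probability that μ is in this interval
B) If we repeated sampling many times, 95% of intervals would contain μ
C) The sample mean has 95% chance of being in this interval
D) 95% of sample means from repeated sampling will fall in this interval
B

A) Wrong — μ is fixed; the randomness lives in the interval, not in μ.
B) Correct — this is the frequentist long-run coverage interpretation.
C) Wrong — x̄ is observed and sits in the interval by construction.
D) Wrong — coverage applies to intervals containing μ, not to future x̄ values.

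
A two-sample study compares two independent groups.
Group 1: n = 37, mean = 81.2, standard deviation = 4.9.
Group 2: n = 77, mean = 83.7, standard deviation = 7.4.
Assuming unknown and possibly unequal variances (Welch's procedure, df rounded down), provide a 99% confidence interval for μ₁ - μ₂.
(-5.56, 0.56)

Difference: x̄₁ - x̄₂ = -2.50
SE = √(s₁²/n₁ + s₂²/n₂) = √(4.9²/37 + 7.4²/77) = 1.1662
df = 100.80 → 100 (Welch–Satterthwaite, rounded down)
t* = 2.626

CI: -2.50 ± 2.626 · 1.1662 = -2.50 ± 3.06 = (-5.56, 0.56)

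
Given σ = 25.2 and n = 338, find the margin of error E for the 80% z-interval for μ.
Margin of error = 1.76

Margin of error = z* · σ/√n
= 1.282 · 25.2/√338
= 1.282 · 25.2/18.3848
= 1.76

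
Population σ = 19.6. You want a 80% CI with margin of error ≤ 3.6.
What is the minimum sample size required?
n ≥ 49

For margin E ≤ 3.6:
n ≥ (z* · σ / E)²
n ≥ (1.282 · 19.6 / 3.6)²
n ≥ 48.72

Minimum n = 49 (rounding up)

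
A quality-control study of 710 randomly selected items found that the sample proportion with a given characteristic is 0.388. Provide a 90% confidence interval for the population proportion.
(0.358, 0.418)

Proportion CI:
SE = √(p̂(1-p̂)/n) = √(0.388 · 0.612 / 710) = 0.01829

z* = 1.645
Margin = z* · SE = 1.645 · 0.01829 = 0.0301

CI: 0.388 ± 0.0301 = (0.358, 0.418)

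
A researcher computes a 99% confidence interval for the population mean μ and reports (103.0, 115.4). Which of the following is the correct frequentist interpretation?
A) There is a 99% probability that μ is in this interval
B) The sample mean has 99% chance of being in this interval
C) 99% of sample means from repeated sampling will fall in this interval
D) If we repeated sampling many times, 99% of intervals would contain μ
D

A) Wrong — μ is fixed; the randomness lives in the interval, not in μ.
B) Wrong — x̄ is observed and sits in the interval by construction.
C) Wrong — coverage applies to intervals containing μ, not to future x̄ values.
D) Correct — this is the frequentist long-run coverage interpretation.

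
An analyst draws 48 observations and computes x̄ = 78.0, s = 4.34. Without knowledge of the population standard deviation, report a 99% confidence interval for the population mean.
(76.32, 79.68)

t-interval (σ unknown):
df = n - 1 = 47
t* = 2.685 for 99% confidence

Margin of error = t* · s/√n = 2.685 · 4.34/√48 = 1.68

CI: (76.32, 79.68)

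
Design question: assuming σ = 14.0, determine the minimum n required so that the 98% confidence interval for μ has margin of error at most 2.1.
n ≥ 241

For margin E ≤ 2.1:
n ≥ (z* · σ / E)²
n ≥ (2.326 · 14.0 / 2.1)²
n ≥ 240.46

Minimum n = 241 (rounding up)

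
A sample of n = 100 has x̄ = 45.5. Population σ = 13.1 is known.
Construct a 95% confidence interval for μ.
(42.93, 48.07)

z-interval (σ known):
z* = 1.960 for 95% confidence

Margin of error = z* · σ/√n = 1.960 · 13.1/√100 = 2.57

CI: (45.5 - 2.57, 45.5 + 2.57) = (42.93, 48.07)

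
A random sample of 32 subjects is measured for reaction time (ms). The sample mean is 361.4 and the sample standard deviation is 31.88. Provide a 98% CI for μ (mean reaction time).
(347.58, 375.22)

t-interval (σ unknown):
df = n - 1 = 31
t* = 2.453 for 98% confidence

Margin of error = t* · s/√n = 2.453 · 31.88/√32 = 13.82

CI: (347.58, 375.22)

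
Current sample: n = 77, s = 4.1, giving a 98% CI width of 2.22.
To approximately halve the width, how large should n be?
n ≈ 308

CI width ∝ 1/√n
To reduce width by factor 2, need √n to grow by 2 → need 2² = 4 times as many samples.

Current: n = 77, width = 2.22
New: n = 308, width ≈ 1.09

Width reduced by factor of 2.22/1.09 = 2.04.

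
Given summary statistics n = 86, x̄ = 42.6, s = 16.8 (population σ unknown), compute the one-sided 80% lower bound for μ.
μ ≥ 41.07

Lower bound (one-sided):
t* = 0.846 (one-sided for 80%)
Lower bound = x̄ - t* · s/√n = 42.6 - 0.846 · 16.8/√86 = 41.07

We are 80% confident that μ ≥ 41.07.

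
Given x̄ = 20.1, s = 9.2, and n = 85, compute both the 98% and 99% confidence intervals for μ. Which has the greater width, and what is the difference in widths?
99% CI is wider by 0.53

df = 84
98% CI: t* = 2.372, (17.73, 22.47), width = 2 · t* · s/√n = 4.73
99% CI: t* = 2.636, (17.47, 22.73), width = 2 · t* · s/√n = 5.26

The 99% CI is wider by 5.26 - 4.73 = 0.53.
Higher confidence requires a wider interval.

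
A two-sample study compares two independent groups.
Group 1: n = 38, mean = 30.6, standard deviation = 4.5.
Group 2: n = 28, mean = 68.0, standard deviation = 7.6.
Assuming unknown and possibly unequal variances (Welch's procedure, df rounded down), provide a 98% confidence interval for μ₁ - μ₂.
(-41.30, -33.50)

Difference: x̄₁ - x̄₂ = -37.40
SE = √(s₁²/n₁ + s₂²/n₂) = √(4.5²/38 + 7.6²/28) = 1.6111
df = 40.77 → 40 (Welch–Satterthwaite, rounded down)
t* = 2.423

CI: -37.40 ± 2.423 · 1.6111 = -37.40 ± 3.90 = (-41.30, -33.50)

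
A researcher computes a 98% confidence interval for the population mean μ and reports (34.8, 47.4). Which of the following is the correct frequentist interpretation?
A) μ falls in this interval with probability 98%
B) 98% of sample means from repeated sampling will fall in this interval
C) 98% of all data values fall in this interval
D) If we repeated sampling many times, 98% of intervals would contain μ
D

A) Wrong — μ is fixed; the randomness lives in the interval, not in μ.
B) Wrong — coverage applies to intervals containing μ, not to future x̄ values.
C) Wrong — a CI is about the parameter μ, not individual data values.
D) Correct — this is the frequentist long-run coverage interpretation.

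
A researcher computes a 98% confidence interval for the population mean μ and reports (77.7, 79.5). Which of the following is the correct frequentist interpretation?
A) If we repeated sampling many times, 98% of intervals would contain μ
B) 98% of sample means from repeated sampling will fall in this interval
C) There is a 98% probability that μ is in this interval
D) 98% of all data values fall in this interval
A

A) Correct — this is the frequentist long-run coverage interpretation.
B) Wrong — coverage applies to intervals containing μ, not to future x̄ values.
C) Wrong — μ is fixed; the randomness lives in the interval, not in μ.
D) Wrong — a CI is about the parameter μ, not individual data values.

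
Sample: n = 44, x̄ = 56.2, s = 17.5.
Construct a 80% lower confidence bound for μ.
μ ≥ 53.96

Lower bound (one-sided):
t* = 0.850 (one-sided for 80%)
Lower bound = x̄ - t* · s/√n = 56.2 - 0.850 · 17.5/√44 = 53.96

We are 80% confident that μ ≥ 53.96.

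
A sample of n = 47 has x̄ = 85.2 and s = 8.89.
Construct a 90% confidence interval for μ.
(83.02, 87.38)

t-interval (σ unknown):
df = n - 1 = 46
t* = 1.679 for 90% confidence

Margin of error = t* · s/√n = 1.679 · 8.89/√47 = 2.18

CI: (83.02, 87.38)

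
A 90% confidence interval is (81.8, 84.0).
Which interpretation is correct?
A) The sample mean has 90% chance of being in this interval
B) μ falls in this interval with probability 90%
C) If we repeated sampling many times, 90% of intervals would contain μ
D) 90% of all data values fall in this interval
C

A) Wrong — x̄ is observed and sits in the interval by construction.
B) Wrong — μ is fixed; the randomness lives in the interval, not in μ.
C) Correct — this is the frequentist long-run coverage interpretation.
D) Wrong — a CI is about the parameter μ, not individual data values.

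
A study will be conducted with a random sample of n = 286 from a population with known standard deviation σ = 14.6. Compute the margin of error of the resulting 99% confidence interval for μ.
Margin of error = 2.22

Margin of error = z* · σ/√n
= 2.576 · 14.6/√286
= 2.576 · 14.6/16.9115
= 2.22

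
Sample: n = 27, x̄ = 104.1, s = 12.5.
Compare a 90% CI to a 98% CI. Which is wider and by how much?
98% CI is wider by 3.72

df = 26
90% CI: t* = 1.706, (100.00, 108.20), width = 2 · t* · s/√n = 8.21
98% CI: t* = 2.479, (98.14, 110.06), width = 2 · t* · s/√n = 11.93

The 98% CI is wider by 11.93 - 8.21 = 3.72.
Higher confidence requires a wider interval.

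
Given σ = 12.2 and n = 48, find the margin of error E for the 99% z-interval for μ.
Margin of error = 4.54

Margin of error = z* · σ/√n
= 2.576 · 12.2/√48
= 2.576 · 12.2/6.9282
= 4.54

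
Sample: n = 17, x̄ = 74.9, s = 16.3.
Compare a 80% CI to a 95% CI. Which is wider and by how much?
95% CI is wider by 6.19

df = 16
80% CI: t* = 1.337, (69.61, 80.19), width = 2 · t* · s/√n = 10.57
95% CI: t* = 2.120, (66.52, 83.28), width = 2 · t* · s/√n = 16.76

The 95% CI is wider by 16.76 - 10.57 = 6.19.
Higher confidence requires a wider interval.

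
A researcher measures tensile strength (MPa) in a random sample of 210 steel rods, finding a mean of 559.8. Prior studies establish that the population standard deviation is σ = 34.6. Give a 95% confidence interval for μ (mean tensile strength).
(555.12, 564.48)

z-interval (σ known):
z* = 1.960 for 95% confidence

Margin of error = z* · σ/√n = 1.960 · 34.6/√210 = 4.68

CI: (559.8 - 4.68, 559.8 + 4.68) = (555.12, 564.48)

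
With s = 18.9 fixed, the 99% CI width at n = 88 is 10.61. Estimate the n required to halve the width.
n ≈ 352

CI width ∝ 1/√n
To reduce width by factor 2, need √n to grow by 2 → need 2² = 4 times as many samples.

Current: n = 88, width = 10.61
New: n = 352, width ≈ 5.22

Width reduced by factor of 10.61/5.22 = 2.03.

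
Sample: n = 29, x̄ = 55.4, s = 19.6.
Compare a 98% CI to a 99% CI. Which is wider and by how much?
99% CI is wider by 2.15

df = 28
98% CI: t* = 2.467, (46.42, 64.38), width = 2 · t* · s/√n = 17.96
99% CI: t* = 2.763, (45.34, 65.46), width = 2 · t* · s/√n = 20.11

The 99% CI is wider by 20.11 - 17.96 = 2.15.
Higher confidence requires a wider interval.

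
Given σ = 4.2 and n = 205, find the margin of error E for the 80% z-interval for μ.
Margin of error = 0.38

Margin of error = z* · σ/√n
= 1.282 · 4.2/√205
= 1.282 · 4.2/14.3178
= 0.38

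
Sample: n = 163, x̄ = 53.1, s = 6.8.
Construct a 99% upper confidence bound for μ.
μ ≤ 54.35

Upper bound (one-sided):
t* = 2.350 (one-sided for 99%)
Upper bound = x̄ + t* · s/√n = 53.1 + 2.350 · 6.8/√163 = 54.35

We are 99% confident that μ ≤ 54.35.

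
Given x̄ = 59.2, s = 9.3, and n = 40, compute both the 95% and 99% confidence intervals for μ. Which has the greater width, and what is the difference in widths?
99% CI is wider by 2.01

df = 39
95% CI: t* = 2.023, (56.23, 62.17), width = 2 · t* · s/√n = 5.95
99% CI: t* = 2.708, (55.22, 63.18), width = 2 · t* · s/√n = 7.96

The 99% CI is wider by 7.96 - 5.95 = 2.01.
Higher confidence requires a wider interval.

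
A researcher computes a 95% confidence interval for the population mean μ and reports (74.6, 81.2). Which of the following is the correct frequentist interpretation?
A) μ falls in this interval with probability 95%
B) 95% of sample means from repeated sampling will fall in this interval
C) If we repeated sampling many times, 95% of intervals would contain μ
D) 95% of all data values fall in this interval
C

A) Wrong — μ is fixed; the randomness lives in the interval, not in μ.
B) Wrong — coverage applies to intervals containing μ, not to future x̄ values.
C) Correct — this is the frequentist long-run coverage interpretation.
D) Wrong — a CI is about the parameter μ, not individual data values.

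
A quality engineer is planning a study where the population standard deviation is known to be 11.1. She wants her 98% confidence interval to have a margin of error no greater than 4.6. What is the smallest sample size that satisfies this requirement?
n ≥ 32

For margin E ≤ 4.6:
n ≥ (z* · σ / E)²
n ≥ (2.326 · 11.1 / 4.6)²
n ≥ 31.50

Minimum n = 32 (rounding up)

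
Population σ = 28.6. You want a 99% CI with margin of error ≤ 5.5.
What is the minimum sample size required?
n ≥ 180

For margin E ≤ 5.5:
n ≥ (z* · σ / E)²
n ≥ (2.576 · 28.6 / 5.5)²
n ≥ 179.43

Minimum n = 180 (rounding up)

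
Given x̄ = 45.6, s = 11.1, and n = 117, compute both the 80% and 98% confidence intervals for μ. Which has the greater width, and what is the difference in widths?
98% CI is wider by 2.19

df = 116
80% CI: t* = 1.289, (44.28, 46.92), width = 2 · t* · s/√n = 2.65
98% CI: t* = 2.359, (43.18, 48.02), width = 2 · t* · s/√n = 4.84

The 98% CI is wider by 4.84 - 2.65 = 2.19.
Higher confidence requires a wider interval.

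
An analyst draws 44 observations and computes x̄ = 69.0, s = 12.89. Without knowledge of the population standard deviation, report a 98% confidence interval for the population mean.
(64.31, 73.69)

t-interval (σ unknown):
df = n - 1 = 43
t* = 2.416 for 98% confidence

Margin of error = t* · s/√n = 2.416 · 12.89/√44 = 4.69

CI: (64.31, 73.69)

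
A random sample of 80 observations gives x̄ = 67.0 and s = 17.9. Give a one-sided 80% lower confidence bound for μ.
μ ≥ 65.31

Lower bound (one-sided):
t* = 0.846 (one-sided for 80%)
Lower bound = x̄ - t* · s/√n = 67.0 - 0.846 · 17.9/√80 = 65.31

We are 80% confident that μ ≥ 65.31.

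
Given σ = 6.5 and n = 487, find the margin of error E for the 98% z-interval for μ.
Margin of error = 0.69

Margin of error = z* · σ/√n
= 2.326 · 6.5/√487
= 2.326 · 6.5/22.0681
= 0.69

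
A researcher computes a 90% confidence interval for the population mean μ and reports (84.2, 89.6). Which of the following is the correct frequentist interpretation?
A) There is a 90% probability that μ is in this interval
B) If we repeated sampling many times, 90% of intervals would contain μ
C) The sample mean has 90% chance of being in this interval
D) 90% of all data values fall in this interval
B

A) Wrong — μ is fixed; the randomness lives in the interval, not in μ.
B) Correct — this is the frequentist long-run coverage interpretation.
C) Wrong — x̄ is observed and sits in the interval by construction.
D) Wrong — a CI is about the parameter μ, not individual data values.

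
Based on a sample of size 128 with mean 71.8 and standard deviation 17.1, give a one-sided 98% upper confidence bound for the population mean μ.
μ ≤ 74.94

Upper bound (one-sided):
t* = 2.075 (one-sided for 98%)
Upper bound = x̄ + t* · s/√n = 71.8 + 2.075 · 17.1/√128 = 74.94

We are 98% confident that μ ≤ 74.94.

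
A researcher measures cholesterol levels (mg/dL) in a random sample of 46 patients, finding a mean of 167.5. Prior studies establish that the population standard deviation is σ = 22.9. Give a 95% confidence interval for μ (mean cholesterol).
(160.88, 174.12)

z-interval (σ known):
z* = 1.960 for 95% confidence

Margin of error = z* · σ/√n = 1.960 · 22.9/√46 = 6.62

CI: (167.5 - 6.62, 167.5 + 6.62) = (160.88, 174.12)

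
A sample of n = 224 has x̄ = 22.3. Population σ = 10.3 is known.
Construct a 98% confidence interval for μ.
(20.70, 23.90)

z-interval (σ known):
z* = 2.326 for 98% confidence

Margin of error = z* · σ/√n = 2.326 · 10.3/√224 = 1.60

CI: (22.3 - 1.60, 22.3 + 1.60) = (20.70, 23.90)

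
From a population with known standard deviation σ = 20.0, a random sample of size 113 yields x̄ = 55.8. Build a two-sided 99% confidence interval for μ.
(50.95, 60.65)

z-interval (σ known):
z* = 2.576 for 99% confidence

Margin of error = z* · σ/√n = 2.576 · 20.0/√113 = 4.85

CI: (55.8 - 4.85, 55.8 + 4.85) = (50.95, 60.65)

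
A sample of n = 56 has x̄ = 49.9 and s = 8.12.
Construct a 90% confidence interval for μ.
(48.08, 51.72)

t-interval (σ unknown):
df = n - 1 = 55
t* = 1.673 for 90% confidence

Margin of error = t* · s/√n = 1.673 · 8.12/√56 = 1.82

CI: (48.08, 51.72)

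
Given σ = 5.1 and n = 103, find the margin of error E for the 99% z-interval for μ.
Margin of error = 1.29

Margin of error = z* · σ/√n
= 2.576 · 5.1/√103
= 2.576 · 5.1/10.1489
= 1.29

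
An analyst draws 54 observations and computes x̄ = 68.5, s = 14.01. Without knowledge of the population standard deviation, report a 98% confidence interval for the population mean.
(63.93, 73.07)

t-interval (σ unknown):
df = n - 1 = 53
t* = 2.399 for 98% confidence

Margin of error = t* · s/√n = 2.399 · 14.01/√54 = 4.57

CI: (63.93, 73.07)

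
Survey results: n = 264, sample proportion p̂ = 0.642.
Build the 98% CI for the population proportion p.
(0.573, 0.711)

Proportion CI:
SE = √(p̂(1-p̂)/n) = √(0.642 · 0.358 / 264) = 0.02951

z* = 2.326
Margin = z* · SE = 2.326 · 0.02951 = 0.0686

CI: 0.642 ± 0.0686 = (0.573, 0.711)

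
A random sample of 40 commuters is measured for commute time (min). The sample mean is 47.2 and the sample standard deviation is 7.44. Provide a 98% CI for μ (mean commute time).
(44.35, 50.05)

t-interval (σ unknown):
df = n - 1 = 39
t* = 2.426 for 98% confidence

Margin of error = t* · s/√n = 2.426 · 7.44/√40 = 2.85

CI: (44.35, 50.05)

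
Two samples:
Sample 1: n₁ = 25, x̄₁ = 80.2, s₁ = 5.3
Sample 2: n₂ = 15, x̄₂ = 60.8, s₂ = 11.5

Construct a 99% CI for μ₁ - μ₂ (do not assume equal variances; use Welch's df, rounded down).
(10.26, 28.54)

Difference: x̄₁ - x̄₂ = 19.40
SE = √(s₁²/n₁ + s₂²/n₂) = √(5.3²/25 + 11.5²/15) = 3.1528
df = 17.63 → 17 (Welch–Satterthwaite, rounded down)
t* = 2.898

CI: 19.40 ± 2.898 · 3.1528 = 19.40 ± 9.14 = (10.26, 28.54)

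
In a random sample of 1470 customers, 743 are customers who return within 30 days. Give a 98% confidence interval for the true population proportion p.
(0.475, 0.536)

Proportion CI:
p̂ = 743/1470 = 0.50544
SE = √(p̂(1-p̂)/n) = √(0.50544 · 0.49456 / 1470) = 0.01304

z* = 2.326
Margin = z* · SE = 2.326 · 0.01304 = 0.0303

CI: 0.50544 ± 0.0303 = (0.475, 0.536)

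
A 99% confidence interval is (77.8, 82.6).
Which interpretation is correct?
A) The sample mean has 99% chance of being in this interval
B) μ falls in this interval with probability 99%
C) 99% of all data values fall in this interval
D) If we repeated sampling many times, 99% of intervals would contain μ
D

A) Wrong — x̄ is observed and sits in the interval by construction.
B) Wrong — μ is fixed; the randomness lives in the interval, not in μ.
C) Wrong — a CI is about the parameter μ, not individual data values.
D) Correct — this is the frequentist long-run coverage interpretation.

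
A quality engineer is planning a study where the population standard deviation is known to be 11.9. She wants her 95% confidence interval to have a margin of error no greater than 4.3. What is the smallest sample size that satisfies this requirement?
n ≥ 30

For margin E ≤ 4.3:
n ≥ (z* · σ / E)²
n ≥ (1.960 · 11.9 / 4.3)²
n ≥ 29.42

Minimum n = 30 (rounding up)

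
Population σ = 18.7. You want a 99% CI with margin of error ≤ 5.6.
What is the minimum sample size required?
n ≥ 74

For margin E ≤ 5.6:
n ≥ (z* · σ / E)²
n ≥ (2.576 · 18.7 / 5.6)²
n ≥ 73.99

Minimum n = 74 (rounding up)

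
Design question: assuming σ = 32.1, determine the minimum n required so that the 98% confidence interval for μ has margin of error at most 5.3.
n ≥ 199

For margin E ≤ 5.3:
n ≥ (z* · σ / E)²
n ≥ (2.326 · 32.1 / 5.3)²
n ≥ 198.46

Minimum n = 199 (rounding up)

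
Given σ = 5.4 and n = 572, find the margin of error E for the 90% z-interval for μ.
Margin of error = 0.37

Margin of error = z* · σ/√n
= 1.645 · 5.4/√572
= 1.645 · 5.4/23.9165
= 0.37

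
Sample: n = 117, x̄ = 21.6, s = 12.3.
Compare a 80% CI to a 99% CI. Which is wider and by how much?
99% CI is wider by 3.03

df = 116
80% CI: t* = 1.289, (20.13, 23.07), width = 2 · t* · s/√n = 2.93
99% CI: t* = 2.619, (18.62, 24.58), width = 2 · t* · s/√n = 5.96

The 99% CI is wider by 5.96 - 2.93 = 3.03.
Higher confidence requires a wider interval.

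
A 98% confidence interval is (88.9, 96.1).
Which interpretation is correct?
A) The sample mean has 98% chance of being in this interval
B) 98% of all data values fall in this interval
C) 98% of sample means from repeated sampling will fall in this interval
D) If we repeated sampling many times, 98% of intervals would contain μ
D

A) Wrong — x̄ is observed and sits in the interval by construction.
B) Wrong — a CI is about the parameter μ, not individual data values.
C) Wrong — coverage applies to intervals containing μ, not to future x̄ values.
D) Correct — this is the frequentist long-run coverage interpretation.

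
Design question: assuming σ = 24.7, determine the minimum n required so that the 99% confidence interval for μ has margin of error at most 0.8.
n ≥ 6326

For margin E ≤ 0.8:
n ≥ (z* · σ / E)²
n ≥ (2.576 · 24.7 / 0.8)²
n ≥ 6325.66

Minimum n = 6326 (rounding up)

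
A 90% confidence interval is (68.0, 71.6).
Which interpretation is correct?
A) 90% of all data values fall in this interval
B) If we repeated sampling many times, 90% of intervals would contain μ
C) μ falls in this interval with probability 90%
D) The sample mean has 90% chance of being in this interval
B

A) Wrong — a CI is about the parameter μ, not individual data values.
B) Correct — this is the frequentist long-run coverage interpretation.
C) Wrong — μ is fixed; the randomness lives in the interval, not in μ.
D) Wrong — x̄ is observed and sits in the interval by construction.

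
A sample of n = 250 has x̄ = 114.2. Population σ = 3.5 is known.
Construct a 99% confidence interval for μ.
(113.63, 114.77)

z-interval (σ known):
z* = 2.576 for 99% confidence

Margin of error = z* · σ/√n = 2.576 · 3.5/√250 = 0.57

CI: (114.2 - 0.57, 114.2 + 0.57) = (113.63, 114.77)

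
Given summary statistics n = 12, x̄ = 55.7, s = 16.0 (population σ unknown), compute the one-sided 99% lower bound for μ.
μ ≥ 43.15

Lower bound (one-sided):
t* = 2.718 (one-sided for 99%)
Lower bound = x̄ - t* · s/√n = 55.7 - 2.718 · 16.0/√12 = 43.15

We are 99% confident that μ ≥ 43.15.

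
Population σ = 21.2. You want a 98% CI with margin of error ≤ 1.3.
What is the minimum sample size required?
n ≥ 1439

For margin E ≤ 1.3:
n ≥ (z* · σ / E)²
n ≥ (2.326 · 21.2 / 1.3)²
n ≥ 1438.81

Minimum n = 1439 (rounding up)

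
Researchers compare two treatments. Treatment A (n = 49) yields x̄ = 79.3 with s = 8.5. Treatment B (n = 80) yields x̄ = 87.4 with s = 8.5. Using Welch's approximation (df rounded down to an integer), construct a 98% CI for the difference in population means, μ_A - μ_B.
(-11.75, -4.45)

Difference: x̄₁ - x̄₂ = -8.10
SE = √(s₁²/n₁ + s₂²/n₂) = √(8.5²/49 + 8.5²/80) = 1.5420
df = 101.64 → 101 (Welch–Satterthwaite, rounded down)
t* = 2.364

CI: -8.10 ± 2.364 · 1.5420 = -8.10 ± 3.65 = (-11.75, -4.45)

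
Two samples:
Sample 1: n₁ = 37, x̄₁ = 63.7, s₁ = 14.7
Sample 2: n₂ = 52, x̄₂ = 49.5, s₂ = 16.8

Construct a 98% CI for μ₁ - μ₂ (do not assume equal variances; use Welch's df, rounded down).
(6.24, 22.16)

Difference: x̄₁ - x̄₂ = 14.20
SE = √(s₁²/n₁ + s₂²/n₂) = √(14.7²/37 + 16.8²/52) = 3.3568
df = 83.25 → 83 (Welch–Satterthwaite, rounded down)
t* = 2.372

CI: 14.20 ± 2.372 · 3.3568 = 14.20 ± 7.96 = (6.24, 22.16)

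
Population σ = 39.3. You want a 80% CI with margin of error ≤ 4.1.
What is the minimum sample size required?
n ≥ 152

For margin E ≤ 4.1:
n ≥ (z* · σ / E)²
n ≥ (1.282 · 39.3 / 4.1)²
n ≥ 151.01

Minimum n = 152 (rounding up)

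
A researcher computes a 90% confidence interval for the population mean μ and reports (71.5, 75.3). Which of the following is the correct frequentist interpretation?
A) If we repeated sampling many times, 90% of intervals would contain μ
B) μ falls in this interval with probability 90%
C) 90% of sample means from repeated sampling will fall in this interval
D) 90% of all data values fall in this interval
A

A) Correct — this is the frequentist long-run coverage interpretation.
B) Wrong — μ is fixed; the randomness lives in the interval, not in μ.
C) Wrong — coverage applies to intervals containing μ, not to future x̄ values.
D) Wrong — a CI is about the parameter μ, not individual data values.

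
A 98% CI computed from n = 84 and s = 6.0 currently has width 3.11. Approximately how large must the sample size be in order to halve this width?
n ≈ 336

CI width ∝ 1/√n
To reduce width by factor 2, need √n to grow by 2 → need 2² = 4 times as many samples.

Current: n = 84, width = 3.11
New: n = 336, width ≈ 1.53

Width reduced by factor of 3.11/1.53 = 2.03.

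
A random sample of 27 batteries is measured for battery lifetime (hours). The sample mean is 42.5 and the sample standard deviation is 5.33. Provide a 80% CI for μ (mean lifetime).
(41.15, 43.85)

t-interval (σ unknown):
df = n - 1 = 26
t* = 1.315 for 80% confidence

Margin of error = t* · s/√n = 1.315 · 5.33/√27 = 1.35

CI: (41.15, 43.85)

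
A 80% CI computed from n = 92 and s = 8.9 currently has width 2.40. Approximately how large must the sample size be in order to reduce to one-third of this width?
n ≈ 828

CI width ∝ 1/√n
To reduce width by factor 3, need √n to grow by 3 → need 3² = 9 times as many samples.

Current: n = 92, width = 2.40
New: n = 828, width ≈ 0.79

Width reduced by factor of 2.40/0.79 = 3.04.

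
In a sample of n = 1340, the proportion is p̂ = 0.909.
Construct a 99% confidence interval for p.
(0.889, 0.929)

Proportion CI:
SE = √(p̂(1-p̂)/n) = √(0.909 · 0.091 / 1340) = 0.00786

z* = 2.576
Margin = z* · SE = 2.576 · 0.00786 = 0.0202

CI: 0.909 ± 0.0202 = (0.889, 0.929)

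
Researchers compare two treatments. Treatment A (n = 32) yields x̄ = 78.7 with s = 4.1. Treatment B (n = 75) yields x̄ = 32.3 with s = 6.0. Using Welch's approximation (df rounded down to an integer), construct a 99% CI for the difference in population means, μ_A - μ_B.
(43.76, 49.04)

Difference: x̄₁ - x̄₂ = 46.40
SE = √(s₁²/n₁ + s₂²/n₂) = √(4.1²/32 + 6.0²/75) = 1.0027
df = 84.11 → 84 (Welch–Satterthwaite, rounded down)
t* = 2.636

CI: 46.40 ± 2.636 · 1.0027 = 46.40 ± 2.64 = (43.76, 49.04)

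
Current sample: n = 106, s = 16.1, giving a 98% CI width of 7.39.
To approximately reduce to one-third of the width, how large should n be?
n ≈ 954

CI width ∝ 1/√n
To reduce width by factor 3, need √n to grow by 3 → need 3² = 9 times as many samples.

Current: n = 106, width = 7.39
New: n = 954, width ≈ 2.43

Width reduced by factor of 7.39/2.43 = 3.04.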